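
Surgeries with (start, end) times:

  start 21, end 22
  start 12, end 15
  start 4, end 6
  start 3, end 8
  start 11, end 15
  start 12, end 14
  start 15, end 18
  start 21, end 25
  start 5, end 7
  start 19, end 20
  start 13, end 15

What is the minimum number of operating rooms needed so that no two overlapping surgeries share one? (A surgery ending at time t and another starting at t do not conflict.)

4

starts: [3, 4, 5, 11, 12, 12, 13, 15, 19, 21, 21]
ends:   [6, 7, 8, 14, 15, 15, 15, 18, 20, 22, 25]
s3→1 s4→2 s5→3 e6→2 e7→1 e8→0 s11→1 s12→2 s12→3 s13→4  — peak 4.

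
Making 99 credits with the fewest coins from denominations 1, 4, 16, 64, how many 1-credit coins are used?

Greedy: take as many of the largest coin as possible, then repeat with the remainder.
99 − 1×64→35 − 2×16→3 − 3×1→0
Count of 1: 3

3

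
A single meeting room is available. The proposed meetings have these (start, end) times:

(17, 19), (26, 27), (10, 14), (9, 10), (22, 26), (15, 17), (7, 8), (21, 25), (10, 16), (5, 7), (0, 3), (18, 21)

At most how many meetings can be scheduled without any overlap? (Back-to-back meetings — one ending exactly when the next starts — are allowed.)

Greedy by earliest finish: after sorting by end time, pick each interval compatible with the last pick.
Sorted by end: (0,3)  (5,7)  (7,8)  (9,10)  (10,14)  (10,16)  (15,17)  (17,19)  (18,21)  (21,25)  (22,26)  (26,27)
take (0,3); take (5,7); take (7,8); take (9,10); take (10,14); take (15,17); take (17,19); take (21,25); skip (22,26); take (26,27).
Selected 9 meetings.

9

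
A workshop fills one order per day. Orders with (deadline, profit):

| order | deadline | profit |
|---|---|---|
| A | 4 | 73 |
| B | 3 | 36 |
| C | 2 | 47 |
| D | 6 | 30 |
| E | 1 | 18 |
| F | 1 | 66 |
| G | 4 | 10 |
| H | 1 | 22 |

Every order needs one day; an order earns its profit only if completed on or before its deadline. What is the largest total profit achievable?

By profit: A(d4,73), F(d1,66), C(d2,47), B(d3,36), D(d6,30), H(d1,22), E(d1,18), G(d4,10)
A→slot 4; F→slot 1; C→slot 2; B→slot 3; D→slot 6; H skipped; E skipped; G skipped.
Profit = 66 + 47 + 36 + 73 + 30 = 252

252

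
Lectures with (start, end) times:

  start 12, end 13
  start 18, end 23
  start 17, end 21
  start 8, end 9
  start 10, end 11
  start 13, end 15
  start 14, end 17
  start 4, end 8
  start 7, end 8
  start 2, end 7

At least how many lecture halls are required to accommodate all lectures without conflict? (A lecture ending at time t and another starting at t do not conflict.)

2

Count concurrent intervals with a sweep; the peak is the room count.
starts: [2, 4, 7, 8, 10, 12, 13, 14, 17, 18]
ends:   [7, 8, 8, 9, 11, 13, 15, 17, 21, 23]
s2→1 s4→2  — peak 2.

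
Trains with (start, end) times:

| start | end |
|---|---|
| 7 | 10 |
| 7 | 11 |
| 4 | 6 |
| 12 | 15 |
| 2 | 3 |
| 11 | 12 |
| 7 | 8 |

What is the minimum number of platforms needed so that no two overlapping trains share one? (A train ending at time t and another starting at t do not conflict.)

3

The answer is the maximum number of intervals overlapping at any instant.
starts: [2, 4, 7, 7, 7, 11, 12]
ends:   [3, 6, 8, 10, 11, 12, 15]
s2→1 e3→0 s4→1 e6→0 s7→1 s7→2 s7→3  — peak 3.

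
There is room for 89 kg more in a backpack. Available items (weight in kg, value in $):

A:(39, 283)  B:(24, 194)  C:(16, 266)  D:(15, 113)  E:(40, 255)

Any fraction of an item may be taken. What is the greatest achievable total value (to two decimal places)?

Greedy by value/weight ratio, highest first.
Order: C (266/16=16.62) > B (194/24=8.08) > D (113/15=7.53) > A (283/39=7.26) > E (255/40=6.38)
Fill: take C (16 @ 266) → take B (24 @ 194) → take D (15 @ 113) → take 34/39 of A → 246.72; 89/89 used.
Total value = 819.72

819.72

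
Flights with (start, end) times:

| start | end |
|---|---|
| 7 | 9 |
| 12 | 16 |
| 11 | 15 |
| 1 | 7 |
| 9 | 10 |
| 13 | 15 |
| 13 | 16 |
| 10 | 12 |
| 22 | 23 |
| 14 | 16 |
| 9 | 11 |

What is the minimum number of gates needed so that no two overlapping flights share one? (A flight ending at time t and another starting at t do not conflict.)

Count concurrent intervals with a sweep; the peak is the room count.
Events (time:±→running): 1:+→1 7:-→0 7:+→1 9:-→0 9:+→1 9:+→2 10:-→1 10:+→2 11:-→1 11:+→2 12:-→1 12:+→2 13:+→3 13:+→4 14:+→5 … peak 5.

5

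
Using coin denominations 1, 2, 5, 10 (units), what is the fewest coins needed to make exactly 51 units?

6

51 − 5×10→1 − 1×1→0
Total coins = 5 + 1 = 6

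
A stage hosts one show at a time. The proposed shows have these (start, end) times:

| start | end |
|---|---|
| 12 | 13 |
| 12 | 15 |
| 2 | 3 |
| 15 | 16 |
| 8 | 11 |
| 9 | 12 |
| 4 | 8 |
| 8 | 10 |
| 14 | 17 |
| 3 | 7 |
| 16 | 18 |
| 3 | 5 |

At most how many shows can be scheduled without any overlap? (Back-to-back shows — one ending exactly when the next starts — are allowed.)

Sort by end time and greedily take each interval whose start is ≥ the last chosen end.
By end time: (2,3), (3,5), (3,7), (4,8), (8,10), (8,11), (9,12), (12,13), (12,15), (15,16), (14,17), (16,18).
Pick (2,3); next start ≥ 3 → (3,5); next start ≥ 5 → (8,10); next start ≥ 10 → (12,13); next start ≥ 13 → (15,16); next start ≥ 16 → (16,18).
Selected 6 shows.

6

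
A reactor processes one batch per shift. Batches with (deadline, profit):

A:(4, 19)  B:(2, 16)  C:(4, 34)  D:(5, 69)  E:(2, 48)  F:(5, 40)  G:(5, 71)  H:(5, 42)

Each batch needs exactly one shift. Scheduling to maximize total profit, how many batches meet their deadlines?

5

By profit: G(d5,71), D(d5,69), E(d2,48), H(d5,42), F(d5,40), C(d4,34), A(d4,19), B(d2,16)
G→slot 5; D→slot 4; E→slot 2; H→slot 3; F→slot 1; C skipped; A skipped; B skipped.
5 of 8 scheduled.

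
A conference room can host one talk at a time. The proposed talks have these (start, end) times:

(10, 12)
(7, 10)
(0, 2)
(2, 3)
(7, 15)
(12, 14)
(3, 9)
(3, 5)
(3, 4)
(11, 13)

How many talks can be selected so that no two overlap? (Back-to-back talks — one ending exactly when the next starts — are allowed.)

Order by finish time; keep every interval that doesn't clash with the previous kept one.
By end time: (0,2), (2,3), (3,4), (3,5), (3,9), (7,10), (10,12), (11,13), (12,14), (7,15).
Pick (0,2); next start ≥ 2 → (2,3); next start ≥ 3 → (3,4); next start ≥ 4 → (7,10); next start ≥ 10 → (10,12); next start ≥ 12 → (12,14).
Selected 6 talks.

6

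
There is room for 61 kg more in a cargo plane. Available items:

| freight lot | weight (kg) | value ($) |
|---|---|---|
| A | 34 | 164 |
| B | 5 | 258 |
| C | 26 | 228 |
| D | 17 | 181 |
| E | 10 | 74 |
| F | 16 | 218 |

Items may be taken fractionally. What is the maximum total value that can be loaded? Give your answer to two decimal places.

Greedy by value/weight ratio, highest first.
Ratios (sorted): B 51.60, F 13.62, D 10.65, C 8.77, E 7.40, A 4.82
take B (5 @ 258); take F (16 @ 218); take D (17 @ 181); take 23/26 of C → 201.69. Capacity used 61/61.
Total value = 858.69

858.69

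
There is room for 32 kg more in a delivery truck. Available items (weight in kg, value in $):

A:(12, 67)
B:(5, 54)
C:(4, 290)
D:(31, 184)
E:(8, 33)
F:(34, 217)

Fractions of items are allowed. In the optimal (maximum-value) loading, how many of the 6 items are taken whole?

2

Sort by value per unit weight and fill in that order.
Order: C (290/4=72.50) > B (54/5=10.80) > F (217/34=6.38) > D (184/31=5.94) > A (67/12=5.58) > E (33/8=4.12)
Fill: take C (4 @ 290) → take B (5 @ 54) → take 23/34 of F → 146.79; 32/32 used.
2 item(s) taken whole; one partial (take 23/34 of F).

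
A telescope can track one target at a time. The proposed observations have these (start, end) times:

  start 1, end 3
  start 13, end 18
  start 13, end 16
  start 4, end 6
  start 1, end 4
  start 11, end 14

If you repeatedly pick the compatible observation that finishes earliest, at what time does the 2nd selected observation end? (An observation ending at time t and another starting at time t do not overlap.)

Order by finish time; keep every interval that doesn't clash with the previous kept one.
Sorted by end: (1,3)  (1,4)  (4,6)  (11,14)  (13,16)  (13,18)
take (1,3); take (4,6); take (11,14); skip (13,16); skip (13,18).
Selected: (1,3) (4,6) (11,14)

6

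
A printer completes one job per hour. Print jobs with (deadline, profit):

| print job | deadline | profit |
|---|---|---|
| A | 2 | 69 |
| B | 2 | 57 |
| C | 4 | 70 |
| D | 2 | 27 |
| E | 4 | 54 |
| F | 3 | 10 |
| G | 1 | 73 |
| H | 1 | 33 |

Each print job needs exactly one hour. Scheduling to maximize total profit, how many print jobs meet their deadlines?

4

Profit order: G=73 C=70 A=69 B=57 E=54 H=33 D=27 F=10
Assign: G→slot 1, C→slot 4, A→slot 2, B skipped, E→slot 3, H skipped, D skipped, F skipped.
Slots: [1:G] [2:A] [3:E] [4:C]
4 of 8 scheduled.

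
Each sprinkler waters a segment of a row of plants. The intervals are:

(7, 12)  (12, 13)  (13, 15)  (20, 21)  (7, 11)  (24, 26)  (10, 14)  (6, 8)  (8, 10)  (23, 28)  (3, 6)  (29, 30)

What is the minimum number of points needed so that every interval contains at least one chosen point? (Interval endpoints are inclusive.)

6

By right end: [3,6]  [6,8]  [8,10]  [7,11]  [7,12]  [12,13]  [10,14]  [13,15]  [20,21]  [24,26]  [23,28]  [29,30]
[3,6] uncovered → point at 6; [8,10] uncovered → point at 10; [12,13] uncovered → point at 13; [20,21] uncovered → point at 21; [24,26] uncovered → point at 26; [29,30] uncovered → point at 30.
Points: 6, 10, 13, 21, 26, 30 (6 total).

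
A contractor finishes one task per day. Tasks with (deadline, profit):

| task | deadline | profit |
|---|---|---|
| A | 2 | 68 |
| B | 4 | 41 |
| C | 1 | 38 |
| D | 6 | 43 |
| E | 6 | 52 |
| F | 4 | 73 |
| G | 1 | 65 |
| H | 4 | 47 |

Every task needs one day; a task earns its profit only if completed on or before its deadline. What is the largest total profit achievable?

Take jobs in profit order; each goes to the latest open slot no later than its deadline.
By profit: F(d4,73), A(d2,68), G(d1,65), E(d6,52), H(d4,47), D(d6,43), B(d4,41), C(d1,38)
F→slot 4; A→slot 2; G→slot 1; E→slot 6; H→slot 3; D→slot 5; B skipped; C skipped.
Profit = 65 + 68 + 47 + 73 + 43 + 52 = 348

348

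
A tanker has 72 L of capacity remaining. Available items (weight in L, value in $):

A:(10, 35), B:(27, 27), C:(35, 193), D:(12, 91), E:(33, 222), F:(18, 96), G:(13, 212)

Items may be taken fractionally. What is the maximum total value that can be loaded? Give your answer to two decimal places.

Greedy by value/weight ratio, highest first.
Ratios (sorted): G 16.31, D 7.58, E 6.73, C 5.51, F 5.33, A 3.50, B 1.00
take G (13 @ 212); take D (12 @ 91); take E (33 @ 222); take 14/35 of C → 77.20. Capacity used 72/72.
Total value = 602.20

602.20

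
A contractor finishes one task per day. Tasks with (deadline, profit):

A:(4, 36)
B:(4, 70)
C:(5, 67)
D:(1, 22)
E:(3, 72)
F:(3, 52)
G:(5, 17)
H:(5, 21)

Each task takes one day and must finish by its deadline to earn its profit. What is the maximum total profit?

297

Sort by profit descending; place each in the latest free slot ≤ its deadline.
Profit order: E=72 B=70 C=67 F=52 A=36 D=22 H=21 G=17
Assign: E→slot 3, B→slot 4, C→slot 5, F→slot 2, A→slot 1, D skipped, H skipped, G skipped.
Slots: [1:A] [2:F] [3:E] [4:B] [5:C]
Profit = 36 + 52 + 72 + 70 + 67 = 297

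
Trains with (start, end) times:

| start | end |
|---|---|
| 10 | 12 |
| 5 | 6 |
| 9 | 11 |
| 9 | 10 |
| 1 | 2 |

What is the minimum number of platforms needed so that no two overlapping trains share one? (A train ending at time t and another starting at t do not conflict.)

The answer is the maximum number of intervals overlapping at any instant.
Events (time:±→running): 1:+→1 2:-→0 5:+→1 6:-→0 9:+→1 9:+→2 … peak 2.

2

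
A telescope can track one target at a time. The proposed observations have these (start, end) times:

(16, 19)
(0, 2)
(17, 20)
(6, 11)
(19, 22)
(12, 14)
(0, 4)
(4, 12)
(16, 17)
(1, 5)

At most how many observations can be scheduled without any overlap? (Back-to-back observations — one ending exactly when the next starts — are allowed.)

Order by finish time; keep every interval that doesn't clash with the previous kept one.
Sorted by end: (0,2)  (0,4)  (1,5)  (6,11)  (4,12)  (12,14)  (16,17)  (16,19)  (17,20)  (19,22)
take (0,2); take (6,11); take (12,14); take (16,17); skip (16,19); take (17,20).
Selected 5 observations.

5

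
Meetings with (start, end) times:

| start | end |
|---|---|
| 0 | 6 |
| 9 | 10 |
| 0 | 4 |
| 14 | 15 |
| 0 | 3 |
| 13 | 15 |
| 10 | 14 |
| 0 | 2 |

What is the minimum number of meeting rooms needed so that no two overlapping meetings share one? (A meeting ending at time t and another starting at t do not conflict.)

4

Count concurrent intervals with a sweep; the peak is the room count.
starts: [0, 0, 0, 0, 9, 10, 13, 14]
ends:   [2, 3, 4, 6, 10, 14, 15, 15]
s0→1 s0→2 s0→3 s0→4  — peak 4.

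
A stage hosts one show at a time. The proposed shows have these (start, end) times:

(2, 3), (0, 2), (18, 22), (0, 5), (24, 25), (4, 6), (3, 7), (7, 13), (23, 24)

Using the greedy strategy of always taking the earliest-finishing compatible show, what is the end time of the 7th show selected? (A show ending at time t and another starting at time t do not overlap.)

Sort by end time and greedily take each interval whose start is ≥ the last chosen end.
Sorted by end: (0,2)  (2,3)  (0,5)  (4,6)  (3,7)  (7,13)  (18,22)  (23,24)  (24,25)
take (0,2); take (2,3); take (4,6); take (7,13); take (18,22); take (23,24); take (24,25).
Selected: (0,2) (2,3) (4,6) (7,13) (18,22) (23,24) (24,25)

25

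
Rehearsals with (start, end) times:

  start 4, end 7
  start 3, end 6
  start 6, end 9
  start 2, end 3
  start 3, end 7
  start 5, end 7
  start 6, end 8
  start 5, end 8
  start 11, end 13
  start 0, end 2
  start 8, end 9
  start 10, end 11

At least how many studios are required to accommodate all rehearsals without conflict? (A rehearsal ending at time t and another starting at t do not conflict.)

6

starts: [0, 2, 3, 3, 4, 5, 5, 6, 6, 8, 10, 11]
ends:   [2, 3, 6, 7, 7, 7, 8, 8, 9, 9, 11, 13]
s0→1 e2→0 s2→1 e3→0 s3→1 s3→2 s4→3 s5→4 s5→5 e6→4 s6→5 s6→6  — peak 6.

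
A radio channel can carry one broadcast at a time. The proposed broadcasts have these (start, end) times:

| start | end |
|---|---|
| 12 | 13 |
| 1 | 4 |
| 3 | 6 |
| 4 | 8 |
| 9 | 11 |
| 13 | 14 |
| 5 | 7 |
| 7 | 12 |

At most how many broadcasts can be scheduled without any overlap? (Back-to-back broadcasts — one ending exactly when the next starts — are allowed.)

Sorted by end: (1,4)  (3,6)  (5,7)  (4,8)  (9,11)  (7,12)  (12,13)  (13,14)
take (1,4); skip (3,6); take (5,7); skip (4,8); take (9,11); skip (7,12); take (12,13); take (13,14).
Selected 5 broadcasts.

5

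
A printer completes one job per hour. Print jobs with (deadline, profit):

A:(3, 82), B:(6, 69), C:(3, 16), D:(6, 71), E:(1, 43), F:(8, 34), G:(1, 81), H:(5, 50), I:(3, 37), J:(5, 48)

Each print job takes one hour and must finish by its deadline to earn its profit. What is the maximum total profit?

435

By profit: A(d3,82), G(d1,81), D(d6,71), B(d6,69), H(d5,50), J(d5,48), E(d1,43), I(d3,37), F(d8,34), C(d3,16)
A→slot 3; G→slot 1; D→slot 6; B→slot 5; H→slot 4; J→slot 2; E skipped; I skipped; F→slot 8; C skipped.
Profit = 81 + 48 + 82 + 50 + 69 + 71 + 34 = 435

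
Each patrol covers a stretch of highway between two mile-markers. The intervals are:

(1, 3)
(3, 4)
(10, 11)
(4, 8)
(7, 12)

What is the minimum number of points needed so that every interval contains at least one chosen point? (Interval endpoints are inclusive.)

3

Sort by right endpoint; whenever an interval is uncovered, place a point at its right end.
By right end: [1,3]  [3,4]  [4,8]  [10,11]  [7,12]
[1,3] uncovered → point at 3; [4,8] uncovered → point at 8; [10,11] uncovered → point at 11.
Points: 3, 8, 11 (3 total).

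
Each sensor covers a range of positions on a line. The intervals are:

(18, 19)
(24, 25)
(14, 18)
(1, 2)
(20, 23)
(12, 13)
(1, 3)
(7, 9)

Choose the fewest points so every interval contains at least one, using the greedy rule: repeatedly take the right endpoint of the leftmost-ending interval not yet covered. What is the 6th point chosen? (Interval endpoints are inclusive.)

25

Sort by right endpoint; whenever an interval is uncovered, place a point at its right end.
Sorted: [1,2] [1,3] [7,9] [12,13] [14,18] [18,19] [20,23] [24,25]
{[1,2],[1,3]} hit by 2; {[7,9]} hit by 9; {[12,13]} hit by 13; {[14,18],[18,19]} hit by 18; {[20,23]} hit by 23; {[24,25]} hit by 25.
Points: 2, 9, 13, 18, 23, 25 (6 total).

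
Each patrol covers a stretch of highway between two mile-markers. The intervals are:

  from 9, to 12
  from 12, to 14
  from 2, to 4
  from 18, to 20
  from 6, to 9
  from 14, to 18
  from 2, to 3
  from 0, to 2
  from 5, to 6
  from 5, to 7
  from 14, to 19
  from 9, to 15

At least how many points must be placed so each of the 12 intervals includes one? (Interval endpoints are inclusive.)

4

Sort by right endpoint; whenever an interval is uncovered, place a point at its right end.
By right end: [0,2]  [2,3]  [2,4]  [5,6]  [5,7]  [6,9]  [9,12]  [12,14]  [9,15]  [14,18]  [14,19]  [18,20]
[0,2] uncovered → point at 2; [5,6] uncovered → point at 6; [9,12] uncovered → point at 12; [14,18] uncovered → point at 18.
Points: 2, 6, 12, 18 (4 total).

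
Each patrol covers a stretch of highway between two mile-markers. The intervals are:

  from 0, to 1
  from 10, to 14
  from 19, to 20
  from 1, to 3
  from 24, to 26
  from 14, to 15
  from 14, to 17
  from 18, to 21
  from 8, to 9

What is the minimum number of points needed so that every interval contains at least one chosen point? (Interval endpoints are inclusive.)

By right end: [0,1]  [1,3]  [8,9]  [10,14]  [14,15]  [14,17]  [19,20]  [18,21]  [24,26]
[0,1] uncovered → point at 1; [8,9] uncovered → point at 9; [10,14] uncovered → point at 14; [19,20] uncovered → point at 20; [24,26] uncovered → point at 26.
Points: 1, 9, 14, 20, 26 (5 total).

5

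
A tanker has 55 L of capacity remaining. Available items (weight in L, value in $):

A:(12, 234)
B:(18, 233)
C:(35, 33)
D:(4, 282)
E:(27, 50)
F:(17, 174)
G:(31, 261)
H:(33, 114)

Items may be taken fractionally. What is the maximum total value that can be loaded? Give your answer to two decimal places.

956.68

Ratios (sorted): D 70.50, A 19.50, B 12.94, F 10.24, G 8.42, H 3.45, E 1.85, C 0.94
take D (4 @ 282); take A (12 @ 234); take B (18 @ 233); take F (17 @ 174); take 4/31 of G → 33.68. Capacity used 55/55.
Total value = 956.68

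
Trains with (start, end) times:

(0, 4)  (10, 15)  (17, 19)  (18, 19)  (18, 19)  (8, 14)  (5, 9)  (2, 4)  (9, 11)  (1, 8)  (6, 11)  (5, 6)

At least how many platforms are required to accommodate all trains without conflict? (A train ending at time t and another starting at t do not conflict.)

starts: [0, 1, 2, 5, 5, 6, 8, 9, 10, 17, 18, 18]
ends:   [4, 4, 6, 8, 9, 11, 11, 14, 15, 19, 19, 19]
s0→1 s1→2 s2→3 e4→2 e4→1 s5→2 s5→3 e6→2 s6→3 e8→2 s8→3 e9→2 s9→3 s10→4  — peak 4.

4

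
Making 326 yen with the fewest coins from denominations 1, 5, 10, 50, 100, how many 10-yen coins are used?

2

326 = 3×100 + 2×10 + 1×5 + 1×1
Count of 10: 2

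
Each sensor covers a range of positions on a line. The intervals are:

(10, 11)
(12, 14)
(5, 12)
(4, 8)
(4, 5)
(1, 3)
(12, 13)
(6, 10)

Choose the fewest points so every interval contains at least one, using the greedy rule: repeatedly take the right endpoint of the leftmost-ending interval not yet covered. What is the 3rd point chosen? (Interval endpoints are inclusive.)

10

By right end: [1,3]  [4,5]  [4,8]  [6,10]  [10,11]  [5,12]  [12,13]  [12,14]
[1,3] uncovered → point at 3; [4,5] uncovered → point at 5; [6,10] uncovered → point at 10; [12,13] uncovered → point at 13.
Points: 3, 5, 10, 13 (4 total).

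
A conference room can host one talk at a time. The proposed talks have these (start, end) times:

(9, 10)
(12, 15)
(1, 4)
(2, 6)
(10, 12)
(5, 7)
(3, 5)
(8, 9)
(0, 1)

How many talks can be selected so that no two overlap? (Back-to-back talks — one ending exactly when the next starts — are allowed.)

7

Sorted by end: (0,1)  (1,4)  (3,5)  (2,6)  (5,7)  (8,9)  (9,10)  (10,12)  (12,15)
take (0,1); take (1,4); skip (2,6); take (5,7); take (8,9); take (9,10); take (10,12); take (12,15).
Selected 7 talks.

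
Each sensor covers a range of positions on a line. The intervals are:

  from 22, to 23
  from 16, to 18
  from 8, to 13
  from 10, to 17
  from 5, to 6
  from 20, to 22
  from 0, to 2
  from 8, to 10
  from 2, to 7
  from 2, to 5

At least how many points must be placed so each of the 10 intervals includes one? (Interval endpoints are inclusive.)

5

Sorted: [0,2] [2,5] [5,6] [2,7] [8,10] [8,13] [10,17] [16,18] [20,22] [22,23]
{[0,2],[2,5]} hit by 2; {[5,6],[2,7]} hit by 6; {[8,10],[8,13],[10,17]} hit by 10; {[16,18]} hit by 18; {[20,22],[22,23]} hit by 22.
Points: 2, 6, 10, 18, 22 (5 total).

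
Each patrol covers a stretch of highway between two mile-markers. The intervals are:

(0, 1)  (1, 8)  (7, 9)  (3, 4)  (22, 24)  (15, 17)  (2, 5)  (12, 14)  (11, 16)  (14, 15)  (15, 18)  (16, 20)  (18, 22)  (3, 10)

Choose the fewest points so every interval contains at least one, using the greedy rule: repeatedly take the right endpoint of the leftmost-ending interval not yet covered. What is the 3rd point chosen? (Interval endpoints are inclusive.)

9

Sorted: [0,1] [3,4] [2,5] [1,8] [7,9] [3,10] [12,14] [14,15] [11,16] [15,17] [15,18] [16,20] [18,22] [22,24]
{[0,1]} hit by 1; {[3,4],[2,5],[1,8]} hit by 4; {[7,9],[3,10]} hit by 9; {[12,14],[14,15],[11,16]} hit by 14; {[15,17],[15,18],[16,20]} hit by 17; {[18,22],[22,24]} hit by 22.
Points: 1, 4, 9, 14, 17, 22 (6 total).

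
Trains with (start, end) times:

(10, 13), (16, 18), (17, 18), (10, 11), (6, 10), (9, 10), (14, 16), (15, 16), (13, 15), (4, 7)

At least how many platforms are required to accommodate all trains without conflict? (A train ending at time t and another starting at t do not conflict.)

2

Count concurrent intervals with a sweep; the peak is the room count.
Events (time:±→running): 4:+→1 6:+→2 … peak 2.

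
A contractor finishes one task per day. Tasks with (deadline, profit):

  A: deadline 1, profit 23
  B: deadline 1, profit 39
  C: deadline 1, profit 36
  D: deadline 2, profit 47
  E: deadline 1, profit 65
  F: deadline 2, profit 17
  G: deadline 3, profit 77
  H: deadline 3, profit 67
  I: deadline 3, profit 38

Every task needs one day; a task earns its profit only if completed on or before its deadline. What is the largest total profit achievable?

209

Sort by profit descending; place each in the latest free slot ≤ its deadline.
By profit: G(d3,77), H(d3,67), E(d1,65), D(d2,47), B(d1,39), I(d3,38), C(d1,36), A(d1,23), F(d2,17)
G→slot 3; H→slot 2; E→slot 1; D skipped; B skipped; I skipped; C skipped; A skipped; F skipped.
Profit = 65 + 67 + 77 = 209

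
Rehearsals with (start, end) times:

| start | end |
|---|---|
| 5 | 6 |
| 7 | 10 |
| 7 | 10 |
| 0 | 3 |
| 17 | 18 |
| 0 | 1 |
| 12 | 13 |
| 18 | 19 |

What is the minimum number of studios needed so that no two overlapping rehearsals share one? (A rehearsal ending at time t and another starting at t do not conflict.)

Events (time:±→running): 0:+→1 0:+→2 … peak 2.

2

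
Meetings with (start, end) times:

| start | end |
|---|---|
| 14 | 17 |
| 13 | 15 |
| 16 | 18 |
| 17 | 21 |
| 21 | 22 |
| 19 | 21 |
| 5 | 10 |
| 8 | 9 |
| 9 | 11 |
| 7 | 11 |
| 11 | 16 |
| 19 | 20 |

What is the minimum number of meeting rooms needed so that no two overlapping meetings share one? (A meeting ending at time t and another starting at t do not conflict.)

The answer is the maximum number of intervals overlapping at any instant.
Events (time:±→running): 5:+→1 7:+→2 8:+→3 … peak 3.

3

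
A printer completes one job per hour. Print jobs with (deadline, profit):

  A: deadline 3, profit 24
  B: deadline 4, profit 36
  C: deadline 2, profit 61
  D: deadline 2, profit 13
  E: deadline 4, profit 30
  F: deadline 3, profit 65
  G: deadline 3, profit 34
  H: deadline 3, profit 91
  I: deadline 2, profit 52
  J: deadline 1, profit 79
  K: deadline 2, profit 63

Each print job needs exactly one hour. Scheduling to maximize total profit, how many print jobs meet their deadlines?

Take jobs in profit order; each goes to the latest open slot no later than its deadline.
Profit order: H=91 J=79 F=65 K=63 C=61 I=52 B=36 G=34 E=30 A=24 D=13
Assign: H→slot 3, J→slot 1, F→slot 2, K skipped, C skipped, I skipped, B→slot 4, G skipped, E skipped, A skipped, D skipped.
Slots: [1:J] [2:F] [3:H] [4:B]
4 of 11 scheduled.

4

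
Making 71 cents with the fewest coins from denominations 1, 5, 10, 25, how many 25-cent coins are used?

Use the largest denomination that fits, subtract, and repeat.
71 − 2×25→21 − 2×10→1 − 1×1→0
Count of 25: 2

2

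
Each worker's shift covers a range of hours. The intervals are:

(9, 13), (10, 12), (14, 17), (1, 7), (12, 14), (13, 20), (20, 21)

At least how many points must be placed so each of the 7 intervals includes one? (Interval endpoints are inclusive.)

4

Sort by right endpoint; whenever an interval is uncovered, place a point at its right end.
By right end: [1,7]  [10,12]  [9,13]  [12,14]  [14,17]  [13,20]  [20,21]
[1,7] uncovered → point at 7; [10,12] uncovered → point at 12; [14,17] uncovered → point at 17; [20,21] uncovered → point at 21.
Points: 7, 12, 17, 21 (4 total).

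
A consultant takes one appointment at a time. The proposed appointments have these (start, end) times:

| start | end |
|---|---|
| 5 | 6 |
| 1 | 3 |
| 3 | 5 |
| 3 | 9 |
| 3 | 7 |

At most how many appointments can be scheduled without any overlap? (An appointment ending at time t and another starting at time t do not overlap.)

Order by finish time; keep every interval that doesn't clash with the previous kept one.
By end time: (1,3), (3,5), (5,6), (3,7), (3,9).
Pick (1,3); next start ≥ 3 → (3,5); next start ≥ 5 → (5,6).
Selected 3 appointments.

3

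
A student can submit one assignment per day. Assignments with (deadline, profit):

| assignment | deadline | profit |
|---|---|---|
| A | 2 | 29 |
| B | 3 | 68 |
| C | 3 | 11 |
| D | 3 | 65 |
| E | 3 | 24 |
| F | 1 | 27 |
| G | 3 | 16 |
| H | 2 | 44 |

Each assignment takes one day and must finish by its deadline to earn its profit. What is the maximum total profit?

Take jobs in profit order; each goes to the latest open slot no later than its deadline.
By profit: B(d3,68), D(d3,65), H(d2,44), A(d2,29), F(d1,27), E(d3,24), G(d3,16), C(d3,11)
B→slot 3; D→slot 2; H→slot 1; A skipped; F skipped; E skipped; G skipped; C skipped.
Profit = 44 + 65 + 68 = 177

177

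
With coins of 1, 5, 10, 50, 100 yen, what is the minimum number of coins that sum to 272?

7

272 = 2×100 + 1×50 + 2×10 + 2×1
Total coins = 2 + 1 + 2 + 2 = 7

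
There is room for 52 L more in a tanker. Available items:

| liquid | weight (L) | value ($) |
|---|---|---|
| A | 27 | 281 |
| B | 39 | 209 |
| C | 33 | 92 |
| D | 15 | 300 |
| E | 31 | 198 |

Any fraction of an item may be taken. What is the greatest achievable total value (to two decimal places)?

Greedy by value/weight ratio, highest first.
Order: D (300/15=20.00) > A (281/27=10.41) > E (198/31=6.39) > B (209/39=5.36) > C (92/33=2.79)
Fill: take D (15 @ 300) → take A (27 @ 281) → take 10/31 of E → 63.87; 52/52 used.
Total value = 644.87

644.87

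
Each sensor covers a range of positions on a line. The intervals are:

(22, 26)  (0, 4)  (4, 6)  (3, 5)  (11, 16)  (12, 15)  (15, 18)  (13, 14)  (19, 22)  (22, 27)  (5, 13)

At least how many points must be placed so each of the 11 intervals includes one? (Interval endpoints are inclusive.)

4

Process intervals by earliest right end; each time one isn't hit yet, stab at its right endpoint.
Sorted: [0,4] [3,5] [4,6] [5,13] [13,14] [12,15] [11,16] [15,18] [19,22] [22,26] [22,27]
{[0,4],[3,5],[4,6]} hit by 4; {[5,13],[13,14],[12,15],[11,16]} hit by 13; {[15,18]} hit by 18; {[19,22],[22,26],[22,27]} hit by 22.
Points: 4, 13, 18, 22 (4 total).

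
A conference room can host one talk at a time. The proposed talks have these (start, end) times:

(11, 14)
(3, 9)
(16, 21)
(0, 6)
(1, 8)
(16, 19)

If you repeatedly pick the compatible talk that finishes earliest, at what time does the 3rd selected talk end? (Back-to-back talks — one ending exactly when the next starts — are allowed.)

Sort by end time and greedily take each interval whose start is ≥ the last chosen end.
Sorted by end: (0,6)  (1,8)  (3,9)  (11,14)  (16,19)  (16,21)
take (0,6); take (11,14); take (16,19).
Selected: (0,6) (11,14) (16,19)

19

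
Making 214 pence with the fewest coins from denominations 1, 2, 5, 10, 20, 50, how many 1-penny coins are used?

0

Use the largest denomination that fits, subtract, and repeat.
214 = 4×50 + 1×10 + 2×2
Count of 1: 0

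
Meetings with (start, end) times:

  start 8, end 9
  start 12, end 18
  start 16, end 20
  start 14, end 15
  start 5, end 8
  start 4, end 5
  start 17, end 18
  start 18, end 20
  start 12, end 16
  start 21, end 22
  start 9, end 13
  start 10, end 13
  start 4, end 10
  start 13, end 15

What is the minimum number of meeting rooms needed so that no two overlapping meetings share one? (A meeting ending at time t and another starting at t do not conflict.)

4

The answer is the maximum number of intervals overlapping at any instant.
Events (time:±→running): 4:+→1 4:+→2 5:-→1 5:+→2 8:-→1 8:+→2 9:-→1 9:+→2 10:-→1 10:+→2 12:+→3 12:+→4 … peak 4.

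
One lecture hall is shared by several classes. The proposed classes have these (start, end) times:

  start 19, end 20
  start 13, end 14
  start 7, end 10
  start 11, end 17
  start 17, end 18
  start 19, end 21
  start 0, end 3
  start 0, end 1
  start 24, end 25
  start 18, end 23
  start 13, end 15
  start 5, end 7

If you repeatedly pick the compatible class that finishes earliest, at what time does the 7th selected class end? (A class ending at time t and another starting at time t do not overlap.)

Greedy by earliest finish: after sorting by end time, pick each interval compatible with the last pick.
By end time: (0,1), (0,3), (5,7), (7,10), (13,14), (13,15), (11,17), (17,18), (19,20), (19,21), (18,23), (24,25).
Pick (0,1); next start ≥ 1 → (5,7); next start ≥ 7 → (7,10); next start ≥ 10 → (13,14); next start ≥ 14 → (17,18); next start ≥ 18 → (19,20); next start ≥ 20 → (24,25).
Selected: (0,1) (5,7) (7,10) (13,14) (17,18) (19,20) (24,25)

25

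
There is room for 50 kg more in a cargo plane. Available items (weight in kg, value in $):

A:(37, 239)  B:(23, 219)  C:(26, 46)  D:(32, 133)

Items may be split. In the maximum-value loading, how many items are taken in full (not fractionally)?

Ratios (sorted): B 9.52, A 6.46, D 4.16, C 1.77
take B (23 @ 219); take 27/37 of A → 174.41. Capacity used 50/50.
1 item(s) taken whole; one partial (take 27/37 of A).

1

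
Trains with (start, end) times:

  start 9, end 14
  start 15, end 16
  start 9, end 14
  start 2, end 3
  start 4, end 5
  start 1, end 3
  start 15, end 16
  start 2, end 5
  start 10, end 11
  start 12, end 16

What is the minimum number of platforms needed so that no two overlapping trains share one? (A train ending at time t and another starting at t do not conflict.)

3

Count concurrent intervals with a sweep; the peak is the room count.
Events (time:±→running): 1:+→1 2:+→2 2:+→3 … peak 3.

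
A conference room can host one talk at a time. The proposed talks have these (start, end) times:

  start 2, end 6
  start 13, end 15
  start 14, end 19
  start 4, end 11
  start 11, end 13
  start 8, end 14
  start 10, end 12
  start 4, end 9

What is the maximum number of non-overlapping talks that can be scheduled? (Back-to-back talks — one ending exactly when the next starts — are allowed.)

3

Greedy by earliest finish: after sorting by end time, pick each interval compatible with the last pick.
By end time: (2,6), (4,9), (4,11), (10,12), (11,13), (8,14), (13,15), (14,19).
Pick (2,6); next start ≥ 6 → (10,12); next start ≥ 12 → (13,15).
Selected 3 talks.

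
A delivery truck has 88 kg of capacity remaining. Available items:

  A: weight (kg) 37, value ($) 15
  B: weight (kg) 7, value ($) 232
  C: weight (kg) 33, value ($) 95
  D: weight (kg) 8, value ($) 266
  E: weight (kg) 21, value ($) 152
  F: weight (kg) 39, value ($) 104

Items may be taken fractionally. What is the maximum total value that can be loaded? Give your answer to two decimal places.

795.67

Ratios (sorted): D 33.25, B 33.14, E 7.24, C 2.88, F 2.67, A 0.41
take D (8 @ 266); take B (7 @ 232); take E (21 @ 152); take C (33 @ 95); take 19/39 of F → 50.67. Capacity used 88/88.
Total value = 795.67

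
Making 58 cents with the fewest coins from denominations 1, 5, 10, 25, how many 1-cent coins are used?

3

58 − 2×25→8 − 1×5→3 − 3×1→0
Count of 1: 3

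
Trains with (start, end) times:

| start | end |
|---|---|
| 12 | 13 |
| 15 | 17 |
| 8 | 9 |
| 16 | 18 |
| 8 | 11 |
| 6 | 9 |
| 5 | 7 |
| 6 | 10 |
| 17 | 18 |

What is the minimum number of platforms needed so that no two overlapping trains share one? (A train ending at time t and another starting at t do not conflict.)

4

starts: [5, 6, 6, 8, 8, 12, 15, 16, 17]
ends:   [7, 9, 9, 10, 11, 13, 17, 18, 18]
s5→1 s6→2 s6→3 e7→2 s8→3 s8→4  — peak 4.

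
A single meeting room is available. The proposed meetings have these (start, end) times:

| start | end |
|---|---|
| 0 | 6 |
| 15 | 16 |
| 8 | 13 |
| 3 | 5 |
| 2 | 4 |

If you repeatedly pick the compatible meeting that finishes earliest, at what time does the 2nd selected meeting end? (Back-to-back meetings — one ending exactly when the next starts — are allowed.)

By end time: (2,4), (3,5), (0,6), (8,13), (15,16).
Pick (2,4); next start ≥ 4 → (8,13); next start ≥ 13 → (15,16).
Selected: (2,4) (8,13) (15,16)

13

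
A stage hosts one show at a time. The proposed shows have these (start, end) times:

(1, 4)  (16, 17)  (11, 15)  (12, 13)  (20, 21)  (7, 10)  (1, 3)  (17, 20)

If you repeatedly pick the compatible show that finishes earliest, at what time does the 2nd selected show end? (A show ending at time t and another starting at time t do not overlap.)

10

Greedy by earliest finish: after sorting by end time, pick each interval compatible with the last pick.
By end time: (1,3), (1,4), (7,10), (12,13), (11,15), (16,17), (17,20), (20,21).
Pick (1,3); next start ≥ 3 → (7,10); next start ≥ 10 → (12,13); next start ≥ 13 → (16,17); next start ≥ 17 → (17,20); next start ≥ 20 → (20,21).
Selected: (1,3) (7,10) (12,13) (16,17) (17,20) (20,21)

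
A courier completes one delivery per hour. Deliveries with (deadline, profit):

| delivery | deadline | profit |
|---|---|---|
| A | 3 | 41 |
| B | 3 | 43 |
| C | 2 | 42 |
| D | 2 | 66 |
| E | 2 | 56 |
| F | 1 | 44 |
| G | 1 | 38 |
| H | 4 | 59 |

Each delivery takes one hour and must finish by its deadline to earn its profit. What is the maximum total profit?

Take jobs in profit order; each goes to the latest open slot no later than its deadline.
Profit order: D=66 H=59 E=56 F=44 B=43 C=42 A=41 G=38
Assign: D→slot 2, H→slot 4, E→slot 1, F skipped, B→slot 3, C skipped, A skipped, G skipped.
Slots: [1:E] [2:D] [3:B] [4:H]
Profit = 56 + 66 + 43 + 59 = 224

224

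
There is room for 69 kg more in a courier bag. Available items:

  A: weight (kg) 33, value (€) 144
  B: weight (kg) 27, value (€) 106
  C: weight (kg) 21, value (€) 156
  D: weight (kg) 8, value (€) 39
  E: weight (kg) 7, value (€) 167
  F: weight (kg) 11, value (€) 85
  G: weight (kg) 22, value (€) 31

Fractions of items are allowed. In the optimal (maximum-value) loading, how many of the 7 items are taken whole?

4

Sort by value per unit weight and fill in that order.
Order: E (167/7=23.86) > F (85/11=7.73) > C (156/21=7.43) > D (39/8=4.88) > A (144/33=4.36) > B (106/27=3.93) > G (31/22=1.41)
Fill: take E (7 @ 167) → take F (11 @ 85) → take C (21 @ 156) → take D (8 @ 39) → take 22/33 of A → 96.00; 69/69 used.
4 item(s) taken whole; one partial (take 22/33 of A).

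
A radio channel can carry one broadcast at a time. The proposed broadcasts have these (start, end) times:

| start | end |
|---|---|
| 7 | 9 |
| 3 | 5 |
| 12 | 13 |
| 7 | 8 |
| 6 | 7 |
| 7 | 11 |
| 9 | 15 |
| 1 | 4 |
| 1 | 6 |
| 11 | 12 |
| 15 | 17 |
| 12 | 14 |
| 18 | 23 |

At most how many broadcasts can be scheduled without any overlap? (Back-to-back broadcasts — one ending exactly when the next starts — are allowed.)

Greedy by earliest finish: after sorting by end time, pick each interval compatible with the last pick.
By end time: (1,4), (3,5), (1,6), (6,7), (7,8), (7,9), (7,11), (11,12), (12,13), (12,14), (9,15), (15,17), (18,23).
Pick (1,4); next start ≥ 4 → (6,7); next start ≥ 7 → (7,8); next start ≥ 8 → (11,12); next start ≥ 12 → (12,13); next start ≥ 13 → (15,17); next start ≥ 17 → (18,23).
Selected 7 broadcasts.

7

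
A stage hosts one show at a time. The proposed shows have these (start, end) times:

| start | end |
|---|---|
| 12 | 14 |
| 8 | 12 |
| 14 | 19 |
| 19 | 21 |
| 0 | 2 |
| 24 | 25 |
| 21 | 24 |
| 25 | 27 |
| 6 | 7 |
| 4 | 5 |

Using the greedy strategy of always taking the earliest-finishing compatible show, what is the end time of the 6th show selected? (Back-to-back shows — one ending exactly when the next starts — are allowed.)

19

Sorted by end: (0,2)  (4,5)  (6,7)  (8,12)  (12,14)  (14,19)  (19,21)  (21,24)  (24,25)  (25,27)
take (0,2); take (4,5); take (6,7); take (8,12); take (12,14); take (14,19); take (19,21); take (21,24); take (24,25); take (25,27).
Selected: (0,2) (4,5) (6,7) (8,12) (12,14) (14,19) (19,21) (21,24) (24,25) (25,27)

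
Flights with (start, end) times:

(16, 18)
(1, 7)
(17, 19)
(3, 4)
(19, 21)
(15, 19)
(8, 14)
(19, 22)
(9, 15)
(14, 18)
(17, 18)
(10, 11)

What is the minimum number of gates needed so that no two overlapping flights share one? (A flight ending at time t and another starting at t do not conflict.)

The answer is the maximum number of intervals overlapping at any instant.
Events (time:±→running): 1:+→1 3:+→2 4:-→1 7:-→0 8:+→1 9:+→2 10:+→3 11:-→2 14:-→1 14:+→2 15:-→1 15:+→2 16:+→3 17:+→4 17:+→5 … peak 5.

5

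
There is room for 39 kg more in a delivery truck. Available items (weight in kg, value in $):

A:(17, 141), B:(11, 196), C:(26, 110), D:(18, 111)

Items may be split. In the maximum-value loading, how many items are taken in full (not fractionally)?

2

Ratios (sorted): B 17.82, A 8.29, D 6.17, C 4.23
take B (11 @ 196); take A (17 @ 141); take 11/18 of D → 67.83. Capacity used 39/39.
2 item(s) taken whole; one partial (take 11/18 of D).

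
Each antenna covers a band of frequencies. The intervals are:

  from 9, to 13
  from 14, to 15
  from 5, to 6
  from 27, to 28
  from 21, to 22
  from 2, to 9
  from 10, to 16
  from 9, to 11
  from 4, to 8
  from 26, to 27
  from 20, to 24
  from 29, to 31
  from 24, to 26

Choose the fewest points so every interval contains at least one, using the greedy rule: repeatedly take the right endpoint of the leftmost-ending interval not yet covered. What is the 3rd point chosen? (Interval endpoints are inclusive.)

15

By right end: [5,6]  [4,8]  [2,9]  [9,11]  [9,13]  [14,15]  [10,16]  [21,22]  [20,24]  [24,26]  [26,27]  [27,28]  [29,31]
[5,6] uncovered → point at 6; [9,11] uncovered → point at 11; [14,15] uncovered → point at 15; [21,22] uncovered → point at 22; [24,26] uncovered → point at 26; [27,28] uncovered → point at 28; [29,31] uncovered → point at 31.
Points: 6, 11, 15, 22, 26, 28, 31 (7 total).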